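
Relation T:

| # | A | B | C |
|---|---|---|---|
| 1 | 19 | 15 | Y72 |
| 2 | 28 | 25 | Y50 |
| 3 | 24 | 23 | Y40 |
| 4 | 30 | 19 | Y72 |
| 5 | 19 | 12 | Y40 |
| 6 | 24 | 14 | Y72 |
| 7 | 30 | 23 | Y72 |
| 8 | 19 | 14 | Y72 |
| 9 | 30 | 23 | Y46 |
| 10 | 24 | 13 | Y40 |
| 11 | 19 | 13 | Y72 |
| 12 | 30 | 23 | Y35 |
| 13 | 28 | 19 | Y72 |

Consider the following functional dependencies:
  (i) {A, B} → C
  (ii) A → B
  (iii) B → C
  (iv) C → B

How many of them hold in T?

(i) {A, B} → C: (A=30, B=23): rows 7, 9, 12 → C takes values {Y72, Y46, Y35} — violation — fails.
(ii) A → B: A=19: rows 1, 5, 8, 11 → B takes values {15, 12, 14, 13} — violation; A=28: rows 2, 13 → B takes values {25, 19} — violation; A=24: rows 3, 6, 10 → B takes values {23, 14, 13} — violation; A=30: rows 4, 7, 9, 12 → B takes values {19, 23} — violation — fails.
(iii) B → C: B=23: rows 3, 7, 9, 12 → C takes values {Y40, Y72, Y46, Y35} — violation; B=13: rows 10, 11 → C takes values {Y40, Y72} — violation — fails.
(iv) C → B: C=Y72: rows 1, 4, 6, 7, 8, 11, 13 → B takes values {15, 19, 14, 23, 13} — violation; C=Y40: rows 3, 5, 10 → B takes values {23, 12, 13} — violation — fails.
None of the 4 dependencies hold.

0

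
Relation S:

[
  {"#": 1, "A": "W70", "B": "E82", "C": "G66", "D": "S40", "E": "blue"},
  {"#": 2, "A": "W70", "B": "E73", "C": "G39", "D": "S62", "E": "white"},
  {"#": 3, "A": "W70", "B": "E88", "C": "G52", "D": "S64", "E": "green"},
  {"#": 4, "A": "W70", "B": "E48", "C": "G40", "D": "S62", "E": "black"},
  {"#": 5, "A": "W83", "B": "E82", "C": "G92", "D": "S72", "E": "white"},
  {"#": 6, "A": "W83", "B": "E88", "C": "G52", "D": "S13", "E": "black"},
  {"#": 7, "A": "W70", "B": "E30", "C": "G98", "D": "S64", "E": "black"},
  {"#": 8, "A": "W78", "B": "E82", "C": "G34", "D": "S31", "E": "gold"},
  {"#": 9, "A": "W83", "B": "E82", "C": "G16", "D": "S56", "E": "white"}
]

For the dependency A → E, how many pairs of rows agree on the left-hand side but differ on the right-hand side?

A=W70: violating pairs (1,2), (1,3), (1,4), (1,7), (2,3), (2,4), (2,7), (3,4), (3,7) — 9 pairs.
A=W83: violating pairs (5,6), (6,9) — 2 pairs.

11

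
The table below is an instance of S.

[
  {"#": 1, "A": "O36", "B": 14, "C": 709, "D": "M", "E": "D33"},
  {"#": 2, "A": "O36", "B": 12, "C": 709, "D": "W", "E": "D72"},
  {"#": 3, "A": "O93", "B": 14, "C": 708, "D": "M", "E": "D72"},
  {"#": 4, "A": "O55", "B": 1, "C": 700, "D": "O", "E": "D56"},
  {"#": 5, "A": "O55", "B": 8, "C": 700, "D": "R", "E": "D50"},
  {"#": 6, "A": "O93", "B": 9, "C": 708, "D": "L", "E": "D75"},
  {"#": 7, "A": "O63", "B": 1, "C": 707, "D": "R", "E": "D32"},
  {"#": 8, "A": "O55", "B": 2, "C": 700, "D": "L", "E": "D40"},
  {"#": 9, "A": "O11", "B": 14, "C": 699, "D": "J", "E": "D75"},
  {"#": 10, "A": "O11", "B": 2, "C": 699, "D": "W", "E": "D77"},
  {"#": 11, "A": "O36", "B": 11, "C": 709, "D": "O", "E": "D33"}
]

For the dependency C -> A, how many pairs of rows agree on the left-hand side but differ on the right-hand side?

C=709: all 3 rows agree on A — 0 pairs.
C=708: all 2 rows agree on A — 0 pairs.
C=700: all 3 rows agree on A — 0 pairs.
C=699: all 2 rows agree on A — 0 pairs.

0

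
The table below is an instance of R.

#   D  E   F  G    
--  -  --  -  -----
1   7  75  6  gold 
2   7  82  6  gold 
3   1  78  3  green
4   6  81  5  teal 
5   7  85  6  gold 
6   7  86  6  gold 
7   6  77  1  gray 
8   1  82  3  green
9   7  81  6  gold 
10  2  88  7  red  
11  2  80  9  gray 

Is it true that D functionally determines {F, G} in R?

D=7: rows 1, 2, 5, 6, 9 → {F,G} = (6, gold), (6, gold), (6, gold), (6, gold), (6, gold) ✓
D=1: rows 3, 8 → {F,G} = (3, green), (3, green) ✓
D=6: rows 4, 7 → {F,G} takes values {(5, teal), (1, gray)} — violation
D=2: rows 10, 11 → {F,G} takes values {(7, red), (9, gray)} — violation
Two rows agree on D but differ on {F, G}, so D -> {F, G} does not hold.

No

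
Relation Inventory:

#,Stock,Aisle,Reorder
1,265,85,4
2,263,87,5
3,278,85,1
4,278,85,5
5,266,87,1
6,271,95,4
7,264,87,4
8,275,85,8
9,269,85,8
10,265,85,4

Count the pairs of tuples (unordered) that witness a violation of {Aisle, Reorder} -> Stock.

1

(Aisle=85, Reorder=4): all 2 rows agree on Stock — 0 pairs.
(Aisle=85, Reorder=8): violating pairs (8,9) — 1 pair.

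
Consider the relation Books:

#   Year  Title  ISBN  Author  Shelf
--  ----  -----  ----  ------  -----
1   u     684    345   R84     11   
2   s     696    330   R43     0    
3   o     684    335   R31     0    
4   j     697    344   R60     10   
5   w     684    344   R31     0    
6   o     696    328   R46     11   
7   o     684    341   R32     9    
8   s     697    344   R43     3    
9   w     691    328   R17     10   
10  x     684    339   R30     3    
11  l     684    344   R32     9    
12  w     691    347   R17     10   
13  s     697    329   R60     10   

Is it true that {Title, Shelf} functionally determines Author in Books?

Yes

(Title=684, Shelf=11): row 1 → Author = R84 ✓
(Title=696, Shelf=0): row 2 → Author = R43 ✓
(Title=684, Shelf=0): rows 3, 5 → Author = R31, R31 ✓
(Title=697, Shelf=10): rows 4, 13 → Author = R60, R60 ✓
(Title=696, Shelf=11): row 6 → Author = R46 ✓
(Title=684, Shelf=9): rows 7, 11 → Author = R32, R32 ✓
(Title=697, Shelf=3): row 8 → Author = R43 ✓
(Title=691, Shelf=10): rows 9, 12 → Author = R17, R17 ✓
(Title=684, Shelf=3): row 10 → Author = R30 ✓
Every {Title, Shelf} value is associated with a single Author value, so {Title, Shelf} → Author holds.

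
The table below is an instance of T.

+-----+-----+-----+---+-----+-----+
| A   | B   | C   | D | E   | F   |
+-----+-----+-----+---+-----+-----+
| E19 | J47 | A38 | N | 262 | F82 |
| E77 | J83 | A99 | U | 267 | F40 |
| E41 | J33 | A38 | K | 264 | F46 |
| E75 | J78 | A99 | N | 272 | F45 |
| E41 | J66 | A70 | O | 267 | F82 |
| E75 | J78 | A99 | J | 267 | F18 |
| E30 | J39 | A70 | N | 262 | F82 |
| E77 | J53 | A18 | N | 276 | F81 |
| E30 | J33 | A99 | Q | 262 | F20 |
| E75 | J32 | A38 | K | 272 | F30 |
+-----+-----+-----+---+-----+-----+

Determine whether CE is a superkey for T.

No

Two distinct rows share (C=A99, E=267), so CE does not determine every attribute — not a superkey.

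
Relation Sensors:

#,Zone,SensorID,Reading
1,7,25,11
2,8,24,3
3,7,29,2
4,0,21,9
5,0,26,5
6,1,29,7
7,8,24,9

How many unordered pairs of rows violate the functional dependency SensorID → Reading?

SensorID=24: violating pairs (2,7) — 1 pair.
SensorID=29: violating pairs (3,6) — 1 pair.

2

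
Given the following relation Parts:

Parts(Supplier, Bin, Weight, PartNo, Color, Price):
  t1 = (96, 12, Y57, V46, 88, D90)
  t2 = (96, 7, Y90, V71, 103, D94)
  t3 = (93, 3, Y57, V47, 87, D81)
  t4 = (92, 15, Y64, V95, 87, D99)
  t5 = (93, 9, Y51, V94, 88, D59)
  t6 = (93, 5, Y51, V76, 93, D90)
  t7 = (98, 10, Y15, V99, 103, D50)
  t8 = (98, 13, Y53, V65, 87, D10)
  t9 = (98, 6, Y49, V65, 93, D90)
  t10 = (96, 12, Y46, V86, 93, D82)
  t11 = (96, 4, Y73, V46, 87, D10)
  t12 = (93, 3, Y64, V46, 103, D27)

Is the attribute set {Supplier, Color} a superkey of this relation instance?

All 12 rows have distinct {Supplier, Color} values, so {Supplier, Color} → (all attributes) holds and {Supplier, Color} is a superkey.

Yes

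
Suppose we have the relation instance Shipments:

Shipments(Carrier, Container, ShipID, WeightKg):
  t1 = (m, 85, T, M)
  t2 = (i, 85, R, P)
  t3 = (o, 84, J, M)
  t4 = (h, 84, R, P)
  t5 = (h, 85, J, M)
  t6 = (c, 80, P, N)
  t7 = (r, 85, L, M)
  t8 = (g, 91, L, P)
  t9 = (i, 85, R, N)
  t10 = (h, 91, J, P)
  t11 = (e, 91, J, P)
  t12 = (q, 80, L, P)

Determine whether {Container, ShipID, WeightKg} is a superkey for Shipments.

Rows 10 and 11 have the same {Container, ShipID, WeightKg} value (Container=91, ShipID=J, WeightKg=P) but are distinct tuples, so {Container, ShipID, WeightKg} does not determine every attribute — not a superkey.

No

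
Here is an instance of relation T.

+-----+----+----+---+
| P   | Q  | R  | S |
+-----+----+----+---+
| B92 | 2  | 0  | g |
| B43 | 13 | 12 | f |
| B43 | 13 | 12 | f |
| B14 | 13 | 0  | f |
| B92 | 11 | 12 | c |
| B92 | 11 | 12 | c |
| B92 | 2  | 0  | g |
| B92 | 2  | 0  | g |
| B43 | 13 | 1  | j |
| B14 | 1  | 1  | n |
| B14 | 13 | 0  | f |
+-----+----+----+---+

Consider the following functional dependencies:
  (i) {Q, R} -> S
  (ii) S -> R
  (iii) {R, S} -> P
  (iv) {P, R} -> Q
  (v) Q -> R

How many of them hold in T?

(i) {Q, R} -> S: every LHS value maps to a single RHS value — holds.
(ii) S -> R: S=f: 4 rows → R takes values {12, 0} — violation — fails.
(iii) {R, S} -> P: every LHS value maps to a single RHS value — holds.
(iv) {P, R} -> Q: every LHS value maps to a single RHS value — holds.
(v) Q -> R: Q=13: 5 rows → R takes values {12, 0, 1} — violation — fails.
3 of the 5 dependencies hold.

3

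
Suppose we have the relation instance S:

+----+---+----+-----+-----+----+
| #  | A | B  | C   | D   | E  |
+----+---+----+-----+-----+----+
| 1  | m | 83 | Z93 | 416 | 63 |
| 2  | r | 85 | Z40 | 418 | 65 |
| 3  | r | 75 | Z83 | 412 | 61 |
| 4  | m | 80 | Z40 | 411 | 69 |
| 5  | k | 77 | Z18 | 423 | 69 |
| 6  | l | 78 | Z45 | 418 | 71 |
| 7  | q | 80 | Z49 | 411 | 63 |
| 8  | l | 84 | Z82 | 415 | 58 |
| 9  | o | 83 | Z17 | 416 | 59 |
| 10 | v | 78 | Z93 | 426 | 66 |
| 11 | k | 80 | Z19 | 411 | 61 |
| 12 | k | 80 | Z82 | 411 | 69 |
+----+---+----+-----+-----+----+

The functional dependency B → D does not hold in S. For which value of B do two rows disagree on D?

78

B=83: rows 1, 9 → D = 416, 416 ✓
B=85: row 2 → D = 418 ✓
B=75: row 3 → D = 412 ✓
B=80: rows 4, 7, 11, 12 → D = 411, 411, 411, 411 ✓
B=77: row 5 → D = 423 ✓
B=78: rows 6, 10 → D takes values {418, 426} — violation
B=84: row 8 → D = 415 ✓
The only B value with inconsistent D is B=78.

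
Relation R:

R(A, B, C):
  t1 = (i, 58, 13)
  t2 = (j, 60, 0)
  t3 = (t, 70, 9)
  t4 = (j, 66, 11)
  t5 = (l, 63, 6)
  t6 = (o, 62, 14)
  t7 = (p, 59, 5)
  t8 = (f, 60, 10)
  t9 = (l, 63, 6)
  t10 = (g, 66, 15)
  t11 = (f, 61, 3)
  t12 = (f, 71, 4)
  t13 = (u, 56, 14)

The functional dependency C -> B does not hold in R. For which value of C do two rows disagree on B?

C=13: row 1 → B = 58 ✓
C=0: row 2 → B = 60 ✓
C=9: row 3 → B = 70 ✓
C=11: row 4 → B = 66 ✓
C=6: rows 5, 9 → B = 63, 63 ✓
C=14: rows 6, 13 → B takes values {62, 56} — violation
C=5: row 7 → B = 59 ✓
C=10: row 8 → B = 60 ✓
C=15: row 10 → B = 66 ✓
C=3: row 11 → B = 61 ✓
C=4: row 12 → B = 71 ✓
The only C value with inconsistent B is C=14.

14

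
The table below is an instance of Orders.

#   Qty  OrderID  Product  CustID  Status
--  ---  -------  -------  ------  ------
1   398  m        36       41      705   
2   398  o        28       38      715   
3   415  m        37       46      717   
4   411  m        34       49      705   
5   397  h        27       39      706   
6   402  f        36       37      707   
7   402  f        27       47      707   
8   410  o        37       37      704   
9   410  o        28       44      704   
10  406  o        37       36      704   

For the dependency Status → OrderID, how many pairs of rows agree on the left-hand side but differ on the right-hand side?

0

Status=705: all 2 rows agree on OrderID — 0 pairs.
Status=707: all 2 rows agree on OrderID — 0 pairs.
Status=704: all 3 rows agree on OrderID — 0 pairs.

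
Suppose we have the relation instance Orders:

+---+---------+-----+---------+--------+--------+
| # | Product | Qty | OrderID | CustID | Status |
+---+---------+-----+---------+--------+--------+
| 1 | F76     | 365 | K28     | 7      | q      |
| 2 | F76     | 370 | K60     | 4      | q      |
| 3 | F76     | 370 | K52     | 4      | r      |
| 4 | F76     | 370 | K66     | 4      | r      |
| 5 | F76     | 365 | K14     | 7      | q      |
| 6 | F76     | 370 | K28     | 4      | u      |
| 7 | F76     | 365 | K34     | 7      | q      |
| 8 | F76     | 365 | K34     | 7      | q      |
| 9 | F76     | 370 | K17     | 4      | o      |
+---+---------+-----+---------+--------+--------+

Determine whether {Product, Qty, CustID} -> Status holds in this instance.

No

(Product=F76, Qty=365, CustID=7): rows 1, 5, 7, 8 → Status = q, q, q, q ✓
(Product=F76, Qty=370, CustID=4): rows 2, 3, 4, 6, 9 → Status takes values {q, r, u, o} — violation
Two rows agree on {Product, Qty, CustID} but differ on Status, so {Product, Qty, CustID} -> Status does not hold.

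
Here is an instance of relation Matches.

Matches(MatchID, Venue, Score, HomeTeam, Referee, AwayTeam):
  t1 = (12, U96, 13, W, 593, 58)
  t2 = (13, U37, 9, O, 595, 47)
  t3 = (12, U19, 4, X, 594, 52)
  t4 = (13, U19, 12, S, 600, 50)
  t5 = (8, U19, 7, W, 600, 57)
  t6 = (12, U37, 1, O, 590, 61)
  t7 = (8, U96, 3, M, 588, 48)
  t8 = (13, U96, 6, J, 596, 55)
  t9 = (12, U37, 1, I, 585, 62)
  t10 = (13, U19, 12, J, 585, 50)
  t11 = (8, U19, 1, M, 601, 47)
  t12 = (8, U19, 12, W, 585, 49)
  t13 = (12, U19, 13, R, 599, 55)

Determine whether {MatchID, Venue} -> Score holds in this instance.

(MatchID=12, Venue=U96): row 1 → Score = 13 ✓
(MatchID=13, Venue=U37): row 2 → Score = 9 ✓
(MatchID=12, Venue=U19): rows 3, 13 → Score takes values {4, 13} — violation
(MatchID=13, Venue=U19): rows 4, 10 → Score = 12, 12 ✓
(MatchID=8, Venue=U19): rows 5, 11, 12 → Score takes values {7, 1, 12} — violation
(MatchID=12, Venue=U37): rows 6, 9 → Score = 1, 1 ✓
(MatchID=8, Venue=U96): row 7 → Score = 3 ✓
(MatchID=13, Venue=U96): row 8 → Score = 6 ✓
Two rows agree on {MatchID, Venue} but differ on Score, so {MatchID, Venue} -> Score does not hold.

No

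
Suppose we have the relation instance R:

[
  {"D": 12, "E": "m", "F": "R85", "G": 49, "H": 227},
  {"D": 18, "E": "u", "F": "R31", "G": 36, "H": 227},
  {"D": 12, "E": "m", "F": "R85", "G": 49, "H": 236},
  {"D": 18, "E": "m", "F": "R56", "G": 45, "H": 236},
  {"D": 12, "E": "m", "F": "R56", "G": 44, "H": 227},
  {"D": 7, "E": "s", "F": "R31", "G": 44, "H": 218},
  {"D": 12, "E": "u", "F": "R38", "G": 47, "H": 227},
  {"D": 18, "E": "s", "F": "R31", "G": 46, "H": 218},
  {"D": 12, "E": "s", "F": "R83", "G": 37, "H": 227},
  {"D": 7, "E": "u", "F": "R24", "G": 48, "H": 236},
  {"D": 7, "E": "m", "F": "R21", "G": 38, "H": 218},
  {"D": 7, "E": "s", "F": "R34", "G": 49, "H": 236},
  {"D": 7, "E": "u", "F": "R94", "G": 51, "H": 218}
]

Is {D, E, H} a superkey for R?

Two distinct rows share (D=12, E=m, H=227), so {D, E, H} does not determine every attribute — not a superkey.

No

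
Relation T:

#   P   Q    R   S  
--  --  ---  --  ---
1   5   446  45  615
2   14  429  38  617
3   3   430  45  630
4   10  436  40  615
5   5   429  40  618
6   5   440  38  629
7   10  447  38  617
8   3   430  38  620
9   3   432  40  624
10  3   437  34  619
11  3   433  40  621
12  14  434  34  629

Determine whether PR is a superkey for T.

No

Rows 9 and 11 have the same PR value (P=3, R=40) but are distinct tuples, so PR does not determine every attribute — not a superkey.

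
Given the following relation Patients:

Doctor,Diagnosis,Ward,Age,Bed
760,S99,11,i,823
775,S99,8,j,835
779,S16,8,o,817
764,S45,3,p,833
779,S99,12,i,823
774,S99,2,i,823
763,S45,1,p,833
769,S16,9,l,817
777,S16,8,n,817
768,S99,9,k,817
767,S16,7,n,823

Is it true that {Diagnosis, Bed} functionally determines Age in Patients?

(Diagnosis=S99, Bed=823): 3 rows → Age = i, i, i ✓
(Diagnosis=S99, Bed=835): 1 row → Age = j ✓
(Diagnosis=S16, Bed=817): 3 rows → Age takes values {o, l, n} — violation
(Diagnosis=S45, Bed=833): 2 rows → Age = p, p ✓
(Diagnosis=S99, Bed=817): 1 row → Age = k ✓
(Diagnosis=S16, Bed=823): 1 row → Age = n ✓
Two rows agree on {Diagnosis, Bed} but differ on Age, so {Diagnosis, Bed} -> Age does not hold.

No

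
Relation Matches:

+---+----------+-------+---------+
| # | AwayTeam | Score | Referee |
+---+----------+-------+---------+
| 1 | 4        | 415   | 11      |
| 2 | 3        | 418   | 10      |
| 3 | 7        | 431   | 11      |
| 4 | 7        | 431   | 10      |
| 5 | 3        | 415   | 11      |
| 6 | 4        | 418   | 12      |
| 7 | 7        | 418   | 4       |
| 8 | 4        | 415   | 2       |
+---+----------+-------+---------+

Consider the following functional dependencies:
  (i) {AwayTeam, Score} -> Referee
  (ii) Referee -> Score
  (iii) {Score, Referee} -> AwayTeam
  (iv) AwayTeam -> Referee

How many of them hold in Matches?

(i) {AwayTeam, Score} -> Referee: (AwayTeam=4, Score=415): rows 1, 8 → Referee takes values {11, 2} — violation; (AwayTeam=7, Score=431): rows 3, 4 → Referee takes values {11, 10} — violation — fails.
(ii) Referee -> Score: Referee=11: rows 1, 3, 5 → Score takes values {415, 431} — violation; Referee=10: rows 2, 4 → Score takes values {418, 431} — violation — fails.
(iii) {Score, Referee} -> AwayTeam: (Score=415, Referee=11): rows 1, 5 → AwayTeam takes values {4, 3} — violation — fails.
(iv) AwayTeam -> Referee: AwayTeam=4: rows 1, 6, 8 → Referee takes values {11, 12, 2} — violation; AwayTeam=3: rows 2, 5 → Referee takes values {10, 11} — violation; AwayTeam=7: rows 3, 4, 7 → Referee takes values {11, 10, 4} — violation — fails.
None of the 4 dependencies hold.

0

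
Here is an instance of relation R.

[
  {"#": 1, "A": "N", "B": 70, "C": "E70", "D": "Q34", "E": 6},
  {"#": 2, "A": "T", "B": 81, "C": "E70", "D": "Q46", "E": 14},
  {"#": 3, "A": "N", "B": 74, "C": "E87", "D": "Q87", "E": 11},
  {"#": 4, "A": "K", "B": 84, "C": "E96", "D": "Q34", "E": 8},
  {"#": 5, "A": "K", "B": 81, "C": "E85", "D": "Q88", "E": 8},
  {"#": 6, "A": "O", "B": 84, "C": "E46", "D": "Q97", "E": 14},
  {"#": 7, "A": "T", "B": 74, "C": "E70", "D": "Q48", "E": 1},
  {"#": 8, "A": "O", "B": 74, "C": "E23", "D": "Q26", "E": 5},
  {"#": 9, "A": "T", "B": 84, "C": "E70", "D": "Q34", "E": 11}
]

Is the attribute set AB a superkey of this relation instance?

All 9 rows have distinct AB values, so AB → (all attributes) holds and AB is a superkey.

Yes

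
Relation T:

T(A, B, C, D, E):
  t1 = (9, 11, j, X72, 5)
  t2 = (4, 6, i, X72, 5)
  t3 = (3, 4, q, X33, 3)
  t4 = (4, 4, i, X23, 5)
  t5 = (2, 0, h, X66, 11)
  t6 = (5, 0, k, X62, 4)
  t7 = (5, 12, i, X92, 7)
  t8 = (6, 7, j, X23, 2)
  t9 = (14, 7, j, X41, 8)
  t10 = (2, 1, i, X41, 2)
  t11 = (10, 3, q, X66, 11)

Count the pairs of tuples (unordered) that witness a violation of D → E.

D=X72: all 2 rows agree on E — 0 pairs.
D=X23: violating pairs (4,8) — 1 pair.
D=X66: all 2 rows agree on E — 0 pairs.
D=X41: violating pairs (9,10) — 1 pair.

2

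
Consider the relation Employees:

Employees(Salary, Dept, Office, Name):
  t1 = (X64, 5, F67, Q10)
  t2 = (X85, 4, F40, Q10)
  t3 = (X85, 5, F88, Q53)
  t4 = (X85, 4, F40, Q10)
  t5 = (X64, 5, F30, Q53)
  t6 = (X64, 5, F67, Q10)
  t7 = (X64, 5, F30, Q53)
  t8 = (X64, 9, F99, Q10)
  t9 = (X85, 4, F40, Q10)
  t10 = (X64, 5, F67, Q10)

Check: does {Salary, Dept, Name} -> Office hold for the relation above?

(Salary=X64, Dept=5, Name=Q10): rows 1, 6, 10 → Office = F67, F67, F67 ✓
(Salary=X85, Dept=4, Name=Q10): rows 2, 4, 9 → Office = F40, F40, F40 ✓
(Salary=X85, Dept=5, Name=Q53): row 3 → Office = F88 ✓
(Salary=X64, Dept=5, Name=Q53): rows 5, 7 → Office = F30, F30 ✓
(Salary=X64, Dept=9, Name=Q10): row 8 → Office = F99 ✓
Every {Salary, Dept, Name} value is associated with a single Office value, so {Salary, Dept, Name} -> Office holds.

Yes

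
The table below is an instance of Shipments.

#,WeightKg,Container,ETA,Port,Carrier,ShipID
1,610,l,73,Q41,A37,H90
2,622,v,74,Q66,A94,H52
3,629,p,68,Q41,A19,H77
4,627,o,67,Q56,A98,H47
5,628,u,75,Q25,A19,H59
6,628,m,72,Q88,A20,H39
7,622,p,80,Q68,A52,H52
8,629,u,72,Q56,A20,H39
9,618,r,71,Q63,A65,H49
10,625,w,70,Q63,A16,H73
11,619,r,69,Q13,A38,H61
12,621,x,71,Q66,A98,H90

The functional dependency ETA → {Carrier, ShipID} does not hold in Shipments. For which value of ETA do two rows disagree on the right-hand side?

ETA=73: row 1 → {Carrier,ShipID} = (A37, H90) ✓
ETA=74: row 2 → {Carrier,ShipID} = (A94, H52) ✓
ETA=68: row 3 → {Carrier,ShipID} = (A19, H77) ✓
ETA=67: row 4 → {Carrier,ShipID} = (A98, H47) ✓
ETA=75: row 5 → {Carrier,ShipID} = (A19, H59) ✓
ETA=72: rows 6, 8 → {Carrier,ShipID} = (A20, H39), (A20, H39) ✓
ETA=80: row 7 → {Carrier,ShipID} = (A52, H52) ✓
ETA=71: rows 9, 12 → {Carrier,ShipID} takes values {(A65, H49), (A98, H90)} — violation
ETA=70: row 10 → {Carrier,ShipID} = (A16, H73) ✓
ETA=69: row 11 → {Carrier,ShipID} = (A38, H61) ✓
The only ETA value with inconsistent RHS is ETA=71.

71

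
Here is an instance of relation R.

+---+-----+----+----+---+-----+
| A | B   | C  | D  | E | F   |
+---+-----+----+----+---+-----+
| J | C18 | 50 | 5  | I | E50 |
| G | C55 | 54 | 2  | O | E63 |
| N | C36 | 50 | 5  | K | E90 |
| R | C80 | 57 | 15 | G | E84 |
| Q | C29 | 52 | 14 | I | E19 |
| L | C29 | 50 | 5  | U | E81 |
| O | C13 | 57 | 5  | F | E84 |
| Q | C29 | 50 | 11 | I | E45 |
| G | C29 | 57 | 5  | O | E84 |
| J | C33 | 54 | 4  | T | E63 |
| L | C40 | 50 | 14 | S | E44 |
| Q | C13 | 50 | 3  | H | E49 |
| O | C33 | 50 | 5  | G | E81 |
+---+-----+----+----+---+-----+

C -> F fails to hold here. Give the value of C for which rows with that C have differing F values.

50

C=50: 7 rows → F takes values {E50, E90, E81, E45, E44, E49} — violation
C=54: 2 rows → F = E63, E63 ✓
C=57: 3 rows → F = E84, E84, E84 ✓
C=52: 1 row → F = E19 ✓
The only C value with inconsistent F is C=50.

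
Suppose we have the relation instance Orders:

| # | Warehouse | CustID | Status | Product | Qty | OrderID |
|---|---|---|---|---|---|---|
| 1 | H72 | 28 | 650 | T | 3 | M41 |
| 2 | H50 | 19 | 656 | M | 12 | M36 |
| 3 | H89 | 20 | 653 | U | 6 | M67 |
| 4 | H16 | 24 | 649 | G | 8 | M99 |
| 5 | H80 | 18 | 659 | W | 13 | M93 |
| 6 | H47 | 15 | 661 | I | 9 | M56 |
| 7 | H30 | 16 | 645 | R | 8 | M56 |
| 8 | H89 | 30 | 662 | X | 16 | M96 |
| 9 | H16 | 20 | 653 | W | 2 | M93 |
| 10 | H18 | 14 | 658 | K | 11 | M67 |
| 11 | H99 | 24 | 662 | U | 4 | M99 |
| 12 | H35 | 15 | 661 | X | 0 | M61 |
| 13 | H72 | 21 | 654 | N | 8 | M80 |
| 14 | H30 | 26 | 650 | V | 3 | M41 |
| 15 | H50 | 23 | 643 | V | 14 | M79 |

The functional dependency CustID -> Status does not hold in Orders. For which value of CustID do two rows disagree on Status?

CustID=28: row 1 → Status = 650 ✓
CustID=19: row 2 → Status = 656 ✓
CustID=20: rows 3, 9 → Status = 653, 653 ✓
CustID=24: rows 4, 11 → Status takes values {649, 662} — violation
CustID=18: row 5 → Status = 659 ✓
CustID=15: rows 6, 12 → Status = 661, 661 ✓
CustID=16: row 7 → Status = 645 ✓
CustID=30: row 8 → Status = 662 ✓
CustID=14: row 10 → Status = 658 ✓
CustID=21: row 13 → Status = 654 ✓
CustID=26: row 14 → Status = 650 ✓
CustID=23: row 15 → Status = 643 ✓
The only CustID value with inconsistent Status is CustID=24.

24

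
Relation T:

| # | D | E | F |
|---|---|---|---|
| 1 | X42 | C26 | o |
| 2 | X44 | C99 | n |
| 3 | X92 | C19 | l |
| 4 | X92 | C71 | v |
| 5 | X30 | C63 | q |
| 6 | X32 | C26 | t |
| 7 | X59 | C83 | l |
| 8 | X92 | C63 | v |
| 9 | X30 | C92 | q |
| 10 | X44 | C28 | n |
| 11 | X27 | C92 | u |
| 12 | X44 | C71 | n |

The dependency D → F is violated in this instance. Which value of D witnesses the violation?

D=X42: row 1 → F = o ✓
D=X44: rows 2, 10, 12 → F = n, n, n ✓
D=X92: rows 3, 4, 8 → F takes values {l, v} — violation
D=X30: rows 5, 9 → F = q, q ✓
D=X32: row 6 → F = t ✓
D=X59: row 7 → F = l ✓
D=X27: row 11 → F = u ✓
The only D value with inconsistent F is D=X92.

X92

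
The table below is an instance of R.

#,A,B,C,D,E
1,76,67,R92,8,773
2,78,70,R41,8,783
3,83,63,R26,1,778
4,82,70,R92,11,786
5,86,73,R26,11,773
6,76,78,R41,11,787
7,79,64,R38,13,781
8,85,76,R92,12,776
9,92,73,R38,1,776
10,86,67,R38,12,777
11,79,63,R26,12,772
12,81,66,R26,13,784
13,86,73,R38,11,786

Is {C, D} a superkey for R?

Yes

All 13 rows have distinct {C, D} values, so {C, D} → (all attributes) holds and {C, D} is a superkey.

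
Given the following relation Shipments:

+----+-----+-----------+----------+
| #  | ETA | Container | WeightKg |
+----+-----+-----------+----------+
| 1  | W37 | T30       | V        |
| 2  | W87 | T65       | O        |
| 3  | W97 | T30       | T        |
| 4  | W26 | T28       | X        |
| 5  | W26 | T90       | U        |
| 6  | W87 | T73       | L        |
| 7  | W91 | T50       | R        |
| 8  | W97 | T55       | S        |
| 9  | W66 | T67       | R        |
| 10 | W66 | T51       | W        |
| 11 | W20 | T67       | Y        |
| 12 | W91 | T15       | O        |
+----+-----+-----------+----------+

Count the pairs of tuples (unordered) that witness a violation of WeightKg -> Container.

2

WeightKg=O: violating pairs (2,12) — 1 pair.
WeightKg=R: violating pairs (7,9) — 1 pair.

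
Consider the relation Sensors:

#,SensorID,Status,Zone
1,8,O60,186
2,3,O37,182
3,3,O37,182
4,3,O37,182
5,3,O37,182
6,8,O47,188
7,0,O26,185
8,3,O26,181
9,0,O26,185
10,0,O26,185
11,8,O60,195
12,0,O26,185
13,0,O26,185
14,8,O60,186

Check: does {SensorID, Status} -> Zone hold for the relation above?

No

(SensorID=8, Status=O60): rows 1, 11, 14 → Zone takes values {186, 195} — violation
(SensorID=3, Status=O37): rows 2, 3, 4, 5 → Zone = 182, 182, 182, 182 ✓
(SensorID=8, Status=O47): row 6 → Zone = 188 ✓
(SensorID=0, Status=O26): rows 7, 9, 10, 12, 13 → Zone = 185, 185, 185, 185, 185 ✓
(SensorID=3, Status=O26): row 8 → Zone = 181 ✓
Two rows agree on {SensorID, Status} but differ on Zone, so {SensorID, Status} -> Zone does not hold.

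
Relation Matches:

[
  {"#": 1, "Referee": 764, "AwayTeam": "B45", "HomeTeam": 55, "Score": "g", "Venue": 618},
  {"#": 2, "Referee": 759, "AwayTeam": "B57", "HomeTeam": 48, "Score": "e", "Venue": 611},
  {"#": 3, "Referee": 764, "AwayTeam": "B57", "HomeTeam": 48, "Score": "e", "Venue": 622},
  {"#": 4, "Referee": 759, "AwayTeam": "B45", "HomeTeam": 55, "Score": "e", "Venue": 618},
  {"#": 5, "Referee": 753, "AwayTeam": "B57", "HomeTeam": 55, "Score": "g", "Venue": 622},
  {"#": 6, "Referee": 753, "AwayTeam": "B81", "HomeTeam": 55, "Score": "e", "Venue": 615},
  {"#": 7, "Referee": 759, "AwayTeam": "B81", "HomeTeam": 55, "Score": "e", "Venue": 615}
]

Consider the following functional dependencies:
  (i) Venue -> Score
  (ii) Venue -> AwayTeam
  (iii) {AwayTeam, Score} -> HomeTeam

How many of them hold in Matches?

2

(i) Venue -> Score: Venue=618: rows 1, 4 → Score takes values {g, e} — violation; Venue=622: rows 3, 5 → Score takes values {e, g} — violation — fails.
(ii) Venue -> AwayTeam: every LHS value maps to a single RHS value — holds.
(iii) {AwayTeam, Score} -> HomeTeam: every LHS value maps to a single RHS value — holds.
2 of the 3 dependencies hold.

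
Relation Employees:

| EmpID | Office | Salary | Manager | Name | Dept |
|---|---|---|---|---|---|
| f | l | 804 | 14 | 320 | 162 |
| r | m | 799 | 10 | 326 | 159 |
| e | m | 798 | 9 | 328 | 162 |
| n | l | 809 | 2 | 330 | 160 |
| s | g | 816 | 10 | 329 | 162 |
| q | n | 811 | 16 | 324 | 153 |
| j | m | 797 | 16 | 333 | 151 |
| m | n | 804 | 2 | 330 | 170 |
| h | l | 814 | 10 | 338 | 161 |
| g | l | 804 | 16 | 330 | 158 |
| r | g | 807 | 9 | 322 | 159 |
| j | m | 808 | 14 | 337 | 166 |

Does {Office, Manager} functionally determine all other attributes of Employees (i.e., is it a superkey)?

All 12 rows have distinct {Office, Manager} values, so {Office, Manager} → (all attributes) holds and {Office, Manager} is a superkey.

Yes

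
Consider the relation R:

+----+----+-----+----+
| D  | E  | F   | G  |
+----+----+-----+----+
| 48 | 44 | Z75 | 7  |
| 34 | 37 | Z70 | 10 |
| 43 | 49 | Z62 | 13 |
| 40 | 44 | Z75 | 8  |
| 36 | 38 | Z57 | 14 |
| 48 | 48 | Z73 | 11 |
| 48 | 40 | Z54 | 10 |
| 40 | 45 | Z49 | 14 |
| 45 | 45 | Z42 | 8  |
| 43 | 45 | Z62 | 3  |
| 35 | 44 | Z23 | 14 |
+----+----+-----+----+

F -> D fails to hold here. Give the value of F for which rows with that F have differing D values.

Z75

F=Z75: 2 rows → D takes values {48, 40} — violation
F=Z70: 1 row → D = 34 ✓
F=Z62: 2 rows → D = 43, 43 ✓
F=Z57: 1 row → D = 36 ✓
F=Z73: 1 row → D = 48 ✓
F=Z54: 1 row → D = 48 ✓
F=Z49: 1 row → D = 40 ✓
F=Z42: 1 row → D = 45 ✓
F=Z23: 1 row → D = 35 ✓
The only F value with inconsistent D is F=Z75.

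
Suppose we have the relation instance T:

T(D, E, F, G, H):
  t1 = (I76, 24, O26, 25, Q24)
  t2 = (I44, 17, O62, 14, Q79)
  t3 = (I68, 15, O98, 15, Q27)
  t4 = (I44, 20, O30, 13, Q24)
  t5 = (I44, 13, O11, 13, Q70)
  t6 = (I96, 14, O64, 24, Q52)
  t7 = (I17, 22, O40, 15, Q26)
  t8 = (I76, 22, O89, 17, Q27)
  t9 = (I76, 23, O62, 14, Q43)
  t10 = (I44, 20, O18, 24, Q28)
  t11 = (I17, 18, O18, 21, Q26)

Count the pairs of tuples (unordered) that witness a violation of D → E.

D=I76: violating pairs (1,8), (1,9), (8,9) — 3 pairs.
D=I44: violating pairs (2,4), (2,5), (2,10), (4,5), (5,10) — 5 pairs.
D=I17: violating pairs (7,11) — 1 pair.

9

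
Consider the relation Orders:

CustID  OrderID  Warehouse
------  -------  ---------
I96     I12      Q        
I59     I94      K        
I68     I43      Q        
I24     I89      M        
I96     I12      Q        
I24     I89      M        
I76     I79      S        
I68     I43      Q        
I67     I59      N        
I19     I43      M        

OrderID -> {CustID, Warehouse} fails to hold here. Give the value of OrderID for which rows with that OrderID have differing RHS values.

OrderID=I12: 2 rows → {CustID,Warehouse} = (I96, Q), (I96, Q) ✓
OrderID=I94: 1 row → {CustID,Warehouse} = (I59, K) ✓
OrderID=I43: 3 rows → {CustID,Warehouse} takes values {(I68, Q), (I19, M)} — violation
OrderID=I89: 2 rows → {CustID,Warehouse} = (I24, M), (I24, M) ✓
OrderID=I79: 1 row → {CustID,Warehouse} = (I76, S) ✓
OrderID=I59: 1 row → {CustID,Warehouse} = (I67, N) ✓
The only OrderID value with inconsistent RHS is OrderID=I43.

I43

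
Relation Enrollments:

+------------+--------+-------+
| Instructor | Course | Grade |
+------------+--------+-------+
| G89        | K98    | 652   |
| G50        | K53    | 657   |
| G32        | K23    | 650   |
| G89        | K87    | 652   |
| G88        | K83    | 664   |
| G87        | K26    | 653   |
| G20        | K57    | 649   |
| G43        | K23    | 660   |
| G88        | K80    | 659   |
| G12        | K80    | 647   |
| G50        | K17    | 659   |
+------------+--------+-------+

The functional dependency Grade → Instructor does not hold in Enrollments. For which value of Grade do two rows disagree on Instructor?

Grade=652: 2 rows → Instructor = G89, G89 ✓
Grade=657: 1 row → Instructor = G50 ✓
Grade=650: 1 row → Instructor = G32 ✓
Grade=664: 1 row → Instructor = G88 ✓
Grade=653: 1 row → Instructor = G87 ✓
Grade=649: 1 row → Instructor = G20 ✓
Grade=660: 1 row → Instructor = G43 ✓
Grade=659: 2 rows → Instructor takes values {G88, G50} — violation
Grade=647: 1 row → Instructor = G12 ✓
The only Grade value with inconsistent Instructor is Grade=659.

659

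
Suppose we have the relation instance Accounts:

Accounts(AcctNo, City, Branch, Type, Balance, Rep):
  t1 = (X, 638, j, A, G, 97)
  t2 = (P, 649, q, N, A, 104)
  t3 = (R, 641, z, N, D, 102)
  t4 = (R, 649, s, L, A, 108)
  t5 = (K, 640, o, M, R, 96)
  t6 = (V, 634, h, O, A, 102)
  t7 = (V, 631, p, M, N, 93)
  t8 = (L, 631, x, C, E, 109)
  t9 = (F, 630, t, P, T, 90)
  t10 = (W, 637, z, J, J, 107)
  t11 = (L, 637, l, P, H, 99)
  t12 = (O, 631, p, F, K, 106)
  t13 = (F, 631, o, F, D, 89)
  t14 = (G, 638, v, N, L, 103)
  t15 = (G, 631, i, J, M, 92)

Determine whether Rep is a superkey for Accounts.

Rows 3 and 6 have the same Rep value Rep=102 but are distinct tuples, so Rep does not determine every attribute — not a superkey.

No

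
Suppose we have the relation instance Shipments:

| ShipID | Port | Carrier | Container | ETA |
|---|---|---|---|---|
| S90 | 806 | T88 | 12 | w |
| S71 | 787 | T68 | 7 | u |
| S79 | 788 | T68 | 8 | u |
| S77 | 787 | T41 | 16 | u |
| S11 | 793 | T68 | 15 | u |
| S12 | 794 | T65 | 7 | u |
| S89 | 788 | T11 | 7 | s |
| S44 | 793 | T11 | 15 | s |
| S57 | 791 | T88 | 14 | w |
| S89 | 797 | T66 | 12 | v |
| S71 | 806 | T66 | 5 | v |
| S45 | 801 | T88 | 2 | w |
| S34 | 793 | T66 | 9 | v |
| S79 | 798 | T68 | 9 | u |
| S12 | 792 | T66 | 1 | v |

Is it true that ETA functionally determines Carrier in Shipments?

No

ETA=w: 3 rows → Carrier = T88, T88, T88 ✓
ETA=u: 6 rows → Carrier takes values {T68, T41, T65} — violation
ETA=s: 2 rows → Carrier = T11, T11 ✓
ETA=v: 4 rows → Carrier = T66, T66, T66, T66 ✓
Two rows agree on ETA but differ on Carrier, so ETA → Carrier does not hold.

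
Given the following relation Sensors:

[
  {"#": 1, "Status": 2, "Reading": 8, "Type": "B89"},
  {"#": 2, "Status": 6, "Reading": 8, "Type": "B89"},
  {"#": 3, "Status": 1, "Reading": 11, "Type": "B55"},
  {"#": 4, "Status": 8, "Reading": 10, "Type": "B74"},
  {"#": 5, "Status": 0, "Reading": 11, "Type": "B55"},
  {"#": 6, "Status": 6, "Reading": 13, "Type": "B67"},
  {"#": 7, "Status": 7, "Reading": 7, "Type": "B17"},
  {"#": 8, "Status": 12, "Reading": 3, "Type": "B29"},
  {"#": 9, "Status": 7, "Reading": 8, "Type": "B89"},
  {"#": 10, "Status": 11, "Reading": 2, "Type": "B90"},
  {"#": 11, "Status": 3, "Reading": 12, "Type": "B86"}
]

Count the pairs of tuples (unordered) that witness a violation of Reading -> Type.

Reading=8: all 3 rows agree on Type — 0 pairs.
Reading=11: all 2 rows agree on Type — 0 pairs.

0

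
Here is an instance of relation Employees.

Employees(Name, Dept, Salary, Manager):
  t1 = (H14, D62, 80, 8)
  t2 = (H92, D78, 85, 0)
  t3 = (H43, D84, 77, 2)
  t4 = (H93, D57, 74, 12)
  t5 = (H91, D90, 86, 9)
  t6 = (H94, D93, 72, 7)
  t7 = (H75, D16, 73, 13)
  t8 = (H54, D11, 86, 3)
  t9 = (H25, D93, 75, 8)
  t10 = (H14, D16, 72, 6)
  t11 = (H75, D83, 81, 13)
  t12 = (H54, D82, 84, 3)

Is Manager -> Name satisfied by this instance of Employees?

No

Manager=8: rows 1, 9 → Name takes values {H14, H25} — violation
Manager=0: row 2 → Name = H92 ✓
Manager=2: row 3 → Name = H43 ✓
Manager=12: row 4 → Name = H93 ✓
Manager=9: row 5 → Name = H91 ✓
Manager=7: row 6 → Name = H94 ✓
Manager=13: rows 7, 11 → Name = H75, H75 ✓
Manager=3: rows 8, 12 → Name = H54, H54 ✓
Manager=6: row 10 → Name = H14 ✓
Two rows agree on Manager but differ on Name, so Manager -> Name does not hold.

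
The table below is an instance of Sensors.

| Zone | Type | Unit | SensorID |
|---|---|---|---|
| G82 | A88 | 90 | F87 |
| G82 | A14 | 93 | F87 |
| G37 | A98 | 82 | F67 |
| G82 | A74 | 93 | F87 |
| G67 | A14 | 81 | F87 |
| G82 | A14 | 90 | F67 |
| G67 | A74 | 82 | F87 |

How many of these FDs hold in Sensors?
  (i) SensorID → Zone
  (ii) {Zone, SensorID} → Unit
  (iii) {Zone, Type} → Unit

0

(i) SensorID → Zone: SensorID=F87: 5 rows → Zone takes values {G82, G67} — violation; SensorID=F67: 2 rows → Zone takes values {G37, G82} — violation — fails.
(ii) {Zone, SensorID} → Unit: (Zone=G82, SensorID=F87): 3 rows → Unit takes values {90, 93} — violation; (Zone=G67, SensorID=F87): 2 rows → Unit takes values {81, 82} — violation — fails.
(iii) {Zone, Type} → Unit: (Zone=G82, Type=A14): 2 rows → Unit takes values {93, 90} — violation — fails.
None of the 3 dependencies hold.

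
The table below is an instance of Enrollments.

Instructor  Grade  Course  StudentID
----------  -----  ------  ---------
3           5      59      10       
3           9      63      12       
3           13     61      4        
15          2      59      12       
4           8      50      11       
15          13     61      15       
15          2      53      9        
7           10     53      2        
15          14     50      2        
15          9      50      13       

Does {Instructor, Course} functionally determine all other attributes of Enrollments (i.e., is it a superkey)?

No

Two distinct rows share (Instructor=15, Course=50), so {Instructor, Course} does not determine every attribute — not a superkey.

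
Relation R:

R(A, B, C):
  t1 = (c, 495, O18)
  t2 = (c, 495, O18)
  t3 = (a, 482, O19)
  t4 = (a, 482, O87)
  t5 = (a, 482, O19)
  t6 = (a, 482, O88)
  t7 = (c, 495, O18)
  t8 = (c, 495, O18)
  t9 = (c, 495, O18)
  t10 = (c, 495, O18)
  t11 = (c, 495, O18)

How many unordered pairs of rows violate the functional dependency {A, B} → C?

(A=c, B=495): all 7 rows agree on C — 0 pairs.
(A=a, B=482): violating pairs (3,4), (3,6), (4,5), (4,6), (5,6) — 5 pairs.

5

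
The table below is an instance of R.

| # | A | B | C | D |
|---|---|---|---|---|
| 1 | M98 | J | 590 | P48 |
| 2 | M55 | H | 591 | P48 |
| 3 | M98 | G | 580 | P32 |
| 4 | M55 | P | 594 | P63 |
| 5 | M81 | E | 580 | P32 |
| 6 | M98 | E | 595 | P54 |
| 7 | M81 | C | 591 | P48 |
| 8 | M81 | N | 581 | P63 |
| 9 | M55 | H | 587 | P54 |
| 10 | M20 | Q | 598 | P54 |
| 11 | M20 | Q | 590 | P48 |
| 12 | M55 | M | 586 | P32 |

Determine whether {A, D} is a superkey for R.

Yes

All 12 rows have distinct {A, D} values, so {A, D} → (all attributes) holds and {A, D} is a superkey.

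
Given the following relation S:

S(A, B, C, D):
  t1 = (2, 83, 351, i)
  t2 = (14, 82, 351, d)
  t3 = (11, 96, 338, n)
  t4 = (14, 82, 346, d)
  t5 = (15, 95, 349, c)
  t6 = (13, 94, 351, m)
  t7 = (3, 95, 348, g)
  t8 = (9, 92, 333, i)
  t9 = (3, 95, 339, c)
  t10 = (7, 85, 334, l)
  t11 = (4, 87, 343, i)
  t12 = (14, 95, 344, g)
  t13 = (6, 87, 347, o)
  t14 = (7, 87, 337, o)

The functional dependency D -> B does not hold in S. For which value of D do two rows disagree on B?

i

D=i: rows 1, 8, 11 → B takes values {83, 92, 87} — violation
D=d: rows 2, 4 → B = 82, 82 ✓
D=n: row 3 → B = 96 ✓
D=c: rows 5, 9 → B = 95, 95 ✓
D=m: row 6 → B = 94 ✓
D=g: rows 7, 12 → B = 95, 95 ✓
D=l: row 10 → B = 85 ✓
D=o: rows 13, 14 → B = 87, 87 ✓
The only D value with inconsistent B is D=i.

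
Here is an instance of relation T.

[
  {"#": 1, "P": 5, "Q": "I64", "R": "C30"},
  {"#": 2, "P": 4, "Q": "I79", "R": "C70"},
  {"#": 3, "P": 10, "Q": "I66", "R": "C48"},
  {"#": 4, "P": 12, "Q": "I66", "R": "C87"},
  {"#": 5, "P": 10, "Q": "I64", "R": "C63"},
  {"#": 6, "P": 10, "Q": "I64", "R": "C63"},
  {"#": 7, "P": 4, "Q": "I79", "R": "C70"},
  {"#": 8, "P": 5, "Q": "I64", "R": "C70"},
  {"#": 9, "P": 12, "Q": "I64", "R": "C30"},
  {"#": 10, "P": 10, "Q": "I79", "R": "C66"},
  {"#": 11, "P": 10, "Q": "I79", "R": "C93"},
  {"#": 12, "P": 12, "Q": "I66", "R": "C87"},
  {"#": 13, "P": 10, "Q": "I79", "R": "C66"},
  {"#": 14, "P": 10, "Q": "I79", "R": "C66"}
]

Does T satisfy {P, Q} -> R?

(P=5, Q=I64): rows 1, 8 → R takes values {C30, C70} — violation
(P=4, Q=I79): rows 2, 7 → R = C70, C70 ✓
(P=10, Q=I66): row 3 → R = C48 ✓
(P=12, Q=I66): rows 4, 12 → R = C87, C87 ✓
(P=10, Q=I64): rows 5, 6 → R = C63, C63 ✓
(P=12, Q=I64): row 9 → R = C30 ✓
(P=10, Q=I79): rows 10, 11, 13, 14 → R takes values {C66, C93} — violation
Two rows agree on {P, Q} but differ on R, so {P, Q} -> R does not hold.

No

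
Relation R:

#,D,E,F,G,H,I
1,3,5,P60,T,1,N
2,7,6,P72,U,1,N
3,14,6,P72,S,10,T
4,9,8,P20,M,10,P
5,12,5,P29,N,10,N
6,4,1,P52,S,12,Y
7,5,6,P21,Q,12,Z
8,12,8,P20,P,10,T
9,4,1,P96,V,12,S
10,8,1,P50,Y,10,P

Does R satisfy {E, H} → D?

No

(E=5, H=1): row 1 → D = 3 ✓
(E=6, H=1): row 2 → D = 7 ✓
(E=6, H=10): row 3 → D = 14 ✓
(E=8, H=10): rows 4, 8 → D takes values {9, 12} — violation
(E=5, H=10): row 5 → D = 12 ✓
(E=1, H=12): rows 6, 9 → D = 4, 4 ✓
(E=6, H=12): row 7 → D = 5 ✓
(E=1, H=10): row 10 → D = 8 ✓
Two rows agree on {E, H} but differ on D, so {E, H} → D does not hold.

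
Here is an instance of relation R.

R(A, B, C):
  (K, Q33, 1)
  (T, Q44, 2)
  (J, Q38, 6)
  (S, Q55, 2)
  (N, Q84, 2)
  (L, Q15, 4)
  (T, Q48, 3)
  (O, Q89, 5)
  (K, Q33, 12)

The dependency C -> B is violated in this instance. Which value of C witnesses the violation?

2

C=1: 1 row → B = Q33 ✓
C=2: 3 rows → B takes values {Q44, Q55, Q84} — violation
C=6: 1 row → B = Q38 ✓
C=4: 1 row → B = Q15 ✓
C=3: 1 row → B = Q48 ✓
C=5: 1 row → B = Q89 ✓
C=12: 1 row → B = Q33 ✓
The only C value with inconsistent B is C=2.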